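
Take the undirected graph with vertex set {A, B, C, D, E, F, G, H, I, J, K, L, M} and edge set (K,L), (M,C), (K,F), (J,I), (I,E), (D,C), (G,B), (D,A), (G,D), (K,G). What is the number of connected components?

Component: {H}
Component: {E, I, J}
Component: {A, B, C, D, F, G, K, L, M}

3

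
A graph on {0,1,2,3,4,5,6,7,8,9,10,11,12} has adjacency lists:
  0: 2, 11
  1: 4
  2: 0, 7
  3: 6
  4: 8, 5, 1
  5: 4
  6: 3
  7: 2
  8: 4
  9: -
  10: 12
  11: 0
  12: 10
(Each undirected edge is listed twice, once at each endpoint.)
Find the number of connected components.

5

Component: {9}
Component: {3, 6}
Component: {10, 12}
Component: {0, 2, 7, 11}
Component: {1, 4, 5, 8}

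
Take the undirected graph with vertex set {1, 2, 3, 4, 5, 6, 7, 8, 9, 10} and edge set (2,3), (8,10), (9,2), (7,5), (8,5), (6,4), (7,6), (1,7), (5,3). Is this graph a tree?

Yes

|V| = 10, |E| = 9.
Connected and |E| = |V| - 1, which characterizes a tree.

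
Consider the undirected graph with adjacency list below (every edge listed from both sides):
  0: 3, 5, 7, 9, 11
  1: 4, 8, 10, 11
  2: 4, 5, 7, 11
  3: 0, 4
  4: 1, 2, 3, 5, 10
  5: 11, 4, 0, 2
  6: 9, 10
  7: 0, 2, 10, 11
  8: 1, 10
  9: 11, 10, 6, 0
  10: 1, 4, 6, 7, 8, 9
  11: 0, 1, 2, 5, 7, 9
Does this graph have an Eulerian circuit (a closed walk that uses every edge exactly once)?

No

Degrees: 0:5, 1:4, 2:4, 3:2, 4:5, 5:4, 6:2, 7:4, 8:2, 9:4, 10:6, 11:6
0, 4 have odd degree; an Eulerian circuit needs every degree to be even, so none exists.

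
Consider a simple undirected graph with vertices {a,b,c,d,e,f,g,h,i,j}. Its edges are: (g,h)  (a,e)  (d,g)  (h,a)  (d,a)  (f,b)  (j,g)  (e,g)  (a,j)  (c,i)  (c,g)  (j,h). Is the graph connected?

No

Component: {b, f}
Component: {a, c, d, e, g, h, i, j}
No edge joins these 2 groups, so the graph is disconnected.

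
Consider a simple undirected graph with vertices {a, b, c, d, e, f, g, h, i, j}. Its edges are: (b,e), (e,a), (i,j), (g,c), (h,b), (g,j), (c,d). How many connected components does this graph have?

3

Component: {f}
Component: {a, b, e, h}
Component: {c, d, g, i, j}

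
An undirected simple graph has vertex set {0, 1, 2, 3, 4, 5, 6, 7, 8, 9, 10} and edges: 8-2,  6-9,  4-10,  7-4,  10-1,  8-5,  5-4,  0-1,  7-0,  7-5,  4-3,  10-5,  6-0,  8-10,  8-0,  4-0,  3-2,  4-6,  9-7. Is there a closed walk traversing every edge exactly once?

Degrees: 0:5, 1:2, 2:2, 3:2, 4:6, 5:4, 6:3, 7:4, 8:4, 9:2, 10:4
0, 6 have odd degree; an Eulerian circuit needs every degree to be even, so none exists.

No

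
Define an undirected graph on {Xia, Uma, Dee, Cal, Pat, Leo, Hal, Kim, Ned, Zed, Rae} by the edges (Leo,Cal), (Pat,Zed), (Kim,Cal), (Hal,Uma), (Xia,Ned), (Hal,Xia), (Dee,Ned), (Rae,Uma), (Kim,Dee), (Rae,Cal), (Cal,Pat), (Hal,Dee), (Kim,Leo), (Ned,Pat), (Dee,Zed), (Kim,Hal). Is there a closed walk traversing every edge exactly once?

Degrees: Xia:2, Uma:2, Dee:4, Cal:4, Pat:3, Leo:2, Hal:4, Kim:4, Ned:3, Zed:2, Rae:2
Pat, Ned have odd degree; an Eulerian circuit needs every degree to be even, so none exists.

No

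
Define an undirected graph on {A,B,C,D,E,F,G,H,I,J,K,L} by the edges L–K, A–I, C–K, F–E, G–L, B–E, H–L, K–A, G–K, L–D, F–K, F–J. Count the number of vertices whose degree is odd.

Degrees: A:2, B:1, C:1, D:1, E:2, F:3, G:2, H:1, I:1, J:1, K:5, L:4
Odd-degree vertices: B, C, D, F, H, I, J, K.

8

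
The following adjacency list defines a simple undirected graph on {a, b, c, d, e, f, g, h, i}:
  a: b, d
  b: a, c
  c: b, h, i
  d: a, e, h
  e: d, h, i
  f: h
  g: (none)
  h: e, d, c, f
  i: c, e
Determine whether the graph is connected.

No

Component: {g}
Component: {a, b, c, d, e, f, h, i}
No edge joins these 2 groups, so the graph is disconnected.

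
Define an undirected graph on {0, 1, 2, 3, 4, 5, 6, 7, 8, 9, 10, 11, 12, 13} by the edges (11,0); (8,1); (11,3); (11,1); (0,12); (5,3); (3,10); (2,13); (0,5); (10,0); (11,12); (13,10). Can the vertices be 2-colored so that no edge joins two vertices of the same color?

No

The cycle 12-11-0-12 has length 3, which is odd, so the graph is not bipartite.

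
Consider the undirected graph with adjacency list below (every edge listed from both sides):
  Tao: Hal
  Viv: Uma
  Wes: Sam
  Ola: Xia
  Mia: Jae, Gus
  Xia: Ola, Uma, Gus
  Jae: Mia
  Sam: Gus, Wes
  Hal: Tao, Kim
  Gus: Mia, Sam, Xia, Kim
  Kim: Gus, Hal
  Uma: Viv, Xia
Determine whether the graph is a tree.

The graph has 12 vertices and 11 edges.
Connected and |E| = |V| - 1, which characterizes a tree.

Yes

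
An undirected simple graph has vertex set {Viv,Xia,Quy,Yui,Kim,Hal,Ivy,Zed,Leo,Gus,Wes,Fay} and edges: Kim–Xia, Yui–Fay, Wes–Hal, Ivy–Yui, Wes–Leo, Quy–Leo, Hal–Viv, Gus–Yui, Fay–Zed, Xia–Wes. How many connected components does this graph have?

Component: {Yui, Ivy, Zed, Gus, Fay}
Component: {Viv, Xia, Quy, Kim, Hal, Leo, Wes}

2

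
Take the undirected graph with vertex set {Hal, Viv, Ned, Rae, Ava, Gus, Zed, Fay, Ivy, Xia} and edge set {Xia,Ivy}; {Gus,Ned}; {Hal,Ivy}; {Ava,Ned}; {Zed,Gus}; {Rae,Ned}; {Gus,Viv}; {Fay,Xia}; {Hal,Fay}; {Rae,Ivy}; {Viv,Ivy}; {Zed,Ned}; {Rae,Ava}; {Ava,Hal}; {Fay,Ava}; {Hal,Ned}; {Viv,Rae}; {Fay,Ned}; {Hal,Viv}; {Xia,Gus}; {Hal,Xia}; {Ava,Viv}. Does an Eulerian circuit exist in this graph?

Degrees: Hal:6, Viv:5, Ned:6, Rae:4, Ava:5, Gus:4, Zed:2, Fay:4, Ivy:4, Xia:4
Vertices with odd degree: Viv, Ava. An Eulerian circuit requires all degrees even.

No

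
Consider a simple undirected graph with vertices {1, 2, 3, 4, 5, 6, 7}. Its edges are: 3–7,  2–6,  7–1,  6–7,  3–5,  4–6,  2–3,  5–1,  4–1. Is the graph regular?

No

Degrees: 1:3, 2:2, 3:3, 4:2, 5:2, 6:3, 7:3
Degrees are not all equal (e.g. deg(2)=2 but deg(1)=3); not regular.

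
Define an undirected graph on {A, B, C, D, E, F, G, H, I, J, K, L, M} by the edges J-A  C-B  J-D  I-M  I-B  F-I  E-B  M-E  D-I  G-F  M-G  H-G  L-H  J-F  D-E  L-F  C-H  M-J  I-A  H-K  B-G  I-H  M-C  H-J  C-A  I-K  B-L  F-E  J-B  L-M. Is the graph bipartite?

No

I-K-H-I is an odd cycle (length 3), and a bipartite graph can contain only even cycles.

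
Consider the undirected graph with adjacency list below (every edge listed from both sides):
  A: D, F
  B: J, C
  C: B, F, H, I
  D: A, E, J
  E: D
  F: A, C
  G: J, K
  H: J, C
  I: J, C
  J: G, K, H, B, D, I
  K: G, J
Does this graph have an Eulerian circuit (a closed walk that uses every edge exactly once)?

Degrees: A:2, B:2, C:4, D:3, E:1, F:2, G:2, H:2, I:2, J:6, K:2
D, E have odd degree; an Eulerian circuit needs every degree to be even, so none exists.

No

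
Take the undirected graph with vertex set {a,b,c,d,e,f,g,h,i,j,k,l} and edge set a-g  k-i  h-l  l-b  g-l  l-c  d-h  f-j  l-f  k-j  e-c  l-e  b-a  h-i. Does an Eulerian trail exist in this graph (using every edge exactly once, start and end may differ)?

Degrees: a:2, b:2, c:2, d:1, e:2, f:2, g:2, h:3, i:2, j:2, k:2, l:6
Odd-degree vertices: d, h (2 total).
The non-isolated vertices are connected and exactly 2 have odd degree, so an Eulerian trail exists (from d to h).

Yes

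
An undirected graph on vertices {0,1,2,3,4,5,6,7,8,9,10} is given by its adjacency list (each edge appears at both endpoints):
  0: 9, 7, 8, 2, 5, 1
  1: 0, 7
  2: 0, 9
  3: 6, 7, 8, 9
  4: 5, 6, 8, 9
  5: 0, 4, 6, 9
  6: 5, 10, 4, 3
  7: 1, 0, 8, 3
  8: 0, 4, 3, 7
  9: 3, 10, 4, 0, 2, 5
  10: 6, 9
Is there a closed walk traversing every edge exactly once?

Yes

Degrees: 0:6, 1:2, 2:2, 3:4, 4:4, 5:4, 6:4, 7:4, 8:4, 9:6, 10:2
Every vertex has even degree and the edges form a single connected piece, so an Eulerian circuit exists.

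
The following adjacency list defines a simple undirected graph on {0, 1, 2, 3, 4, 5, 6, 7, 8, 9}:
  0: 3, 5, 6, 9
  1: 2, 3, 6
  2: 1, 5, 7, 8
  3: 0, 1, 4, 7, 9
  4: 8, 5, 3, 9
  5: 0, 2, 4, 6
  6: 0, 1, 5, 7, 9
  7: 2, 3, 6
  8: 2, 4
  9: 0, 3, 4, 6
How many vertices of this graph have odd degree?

Degrees: 0:4, 1:3, 2:4, 3:5, 4:4, 5:4, 6:5, 7:3, 8:2, 9:4
Odd-degree vertices: 1, 3, 6, 7.

4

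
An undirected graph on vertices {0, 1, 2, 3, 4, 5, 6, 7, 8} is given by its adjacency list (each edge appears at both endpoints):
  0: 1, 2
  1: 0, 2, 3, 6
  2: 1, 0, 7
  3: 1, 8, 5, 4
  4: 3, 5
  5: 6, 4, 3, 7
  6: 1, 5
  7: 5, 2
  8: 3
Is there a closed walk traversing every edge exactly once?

Degrees: 0:2, 1:4, 2:3, 3:4, 4:2, 5:4, 6:2, 7:2, 8:1
2, 8 have odd degree; an Eulerian circuit needs every degree to be even, so none exists.

No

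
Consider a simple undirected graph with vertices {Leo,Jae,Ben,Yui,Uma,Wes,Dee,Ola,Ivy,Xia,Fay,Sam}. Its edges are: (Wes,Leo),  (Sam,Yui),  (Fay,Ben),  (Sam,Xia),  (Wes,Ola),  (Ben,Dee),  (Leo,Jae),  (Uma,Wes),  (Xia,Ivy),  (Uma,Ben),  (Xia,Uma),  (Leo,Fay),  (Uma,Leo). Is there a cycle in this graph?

The graph has 12 vertices, 13 edges, and 1 connected component.
Since 13 > 12 - 1, a cycle must exist; for instance Leo-Uma-Wes-Leo.

Yes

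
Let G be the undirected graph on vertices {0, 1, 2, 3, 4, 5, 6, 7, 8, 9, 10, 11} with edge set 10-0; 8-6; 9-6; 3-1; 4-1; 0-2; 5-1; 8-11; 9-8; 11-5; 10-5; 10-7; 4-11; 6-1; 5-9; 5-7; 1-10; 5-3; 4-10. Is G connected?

Yes

A breadth-first search from 0 visits 0, 10, 2, 4, 7, 1, 5, 11, 6, 3, 9, 8 — all 12 vertices — so the graph is connected.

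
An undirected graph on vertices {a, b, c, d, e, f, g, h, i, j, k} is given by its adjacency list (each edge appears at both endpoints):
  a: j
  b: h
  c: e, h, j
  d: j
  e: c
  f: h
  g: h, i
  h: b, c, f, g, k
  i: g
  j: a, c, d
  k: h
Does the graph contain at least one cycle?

No

The graph has 11 vertices, 10 edges, and 1 connected component.
A forest on 11 vertices with 1 component has exactly 10 edges, which matches — so no cycle.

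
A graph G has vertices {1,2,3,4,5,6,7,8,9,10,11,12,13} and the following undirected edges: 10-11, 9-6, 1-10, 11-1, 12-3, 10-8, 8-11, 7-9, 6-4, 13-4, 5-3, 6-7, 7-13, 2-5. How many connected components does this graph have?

3

Component: {1, 8, 10, 11}
Component: {2, 3, 5, 12}
Component: {4, 6, 7, 9, 13}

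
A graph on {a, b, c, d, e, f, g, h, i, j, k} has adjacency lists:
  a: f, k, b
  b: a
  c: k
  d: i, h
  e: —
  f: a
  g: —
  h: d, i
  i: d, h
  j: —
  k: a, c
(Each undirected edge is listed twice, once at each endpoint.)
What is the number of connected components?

5

Component: {e}
Component: {g}
Component: {j}
Component: {d, h, i}
Component: {a, b, c, f, k}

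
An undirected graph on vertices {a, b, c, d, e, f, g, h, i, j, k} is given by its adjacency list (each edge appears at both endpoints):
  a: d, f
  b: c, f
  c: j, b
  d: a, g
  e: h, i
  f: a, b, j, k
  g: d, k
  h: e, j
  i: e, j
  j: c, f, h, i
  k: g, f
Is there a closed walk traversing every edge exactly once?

Yes

Degrees: a:2, b:2, c:2, d:2, e:2, f:4, g:2, h:2, i:2, j:4, k:2
Every vertex has even degree and the edges form a single connected piece, so an Eulerian circuit exists.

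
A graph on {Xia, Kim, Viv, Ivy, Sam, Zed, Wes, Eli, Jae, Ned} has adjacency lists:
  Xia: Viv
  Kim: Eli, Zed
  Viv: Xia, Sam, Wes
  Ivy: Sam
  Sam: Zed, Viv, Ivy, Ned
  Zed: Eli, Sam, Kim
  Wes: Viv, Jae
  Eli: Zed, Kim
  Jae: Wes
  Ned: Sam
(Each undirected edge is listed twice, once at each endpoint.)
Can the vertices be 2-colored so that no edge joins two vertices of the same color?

No

The cycle Eli-Kim-Zed-Eli has length 3, which is odd, so the graph is not bipartite.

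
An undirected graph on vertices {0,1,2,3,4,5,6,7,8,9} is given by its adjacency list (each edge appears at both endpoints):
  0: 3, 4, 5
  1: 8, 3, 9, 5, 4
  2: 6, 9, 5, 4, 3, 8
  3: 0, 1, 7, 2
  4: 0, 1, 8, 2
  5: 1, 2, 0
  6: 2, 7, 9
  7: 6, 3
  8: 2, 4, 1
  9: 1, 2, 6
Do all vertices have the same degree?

Degrees: 0:3, 1:5, 2:6, 3:4, 4:4, 5:3, 6:3, 7:2, 8:3, 9:3
Vertex 7 has degree 2 while 2 has degree 6, so the graph is not regular.

No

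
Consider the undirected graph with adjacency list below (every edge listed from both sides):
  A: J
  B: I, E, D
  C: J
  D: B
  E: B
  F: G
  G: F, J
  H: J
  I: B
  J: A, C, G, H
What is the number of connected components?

Component: {B, D, E, I}
Component: {A, C, F, G, H, J}

2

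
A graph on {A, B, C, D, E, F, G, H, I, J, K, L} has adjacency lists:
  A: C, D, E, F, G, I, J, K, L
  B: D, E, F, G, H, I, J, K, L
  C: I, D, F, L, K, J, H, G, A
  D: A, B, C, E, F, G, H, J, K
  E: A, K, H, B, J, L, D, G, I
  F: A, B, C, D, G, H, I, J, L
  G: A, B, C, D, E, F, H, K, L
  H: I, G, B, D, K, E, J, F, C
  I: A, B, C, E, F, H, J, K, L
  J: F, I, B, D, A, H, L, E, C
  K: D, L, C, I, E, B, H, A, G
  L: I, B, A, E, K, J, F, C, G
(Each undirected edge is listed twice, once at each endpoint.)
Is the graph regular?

Yes

Degrees: A:9, B:9, C:9, D:9, E:9, F:9, G:9, H:9, I:9, J:9, K:9, L:9
All degrees equal 9; the graph is regular.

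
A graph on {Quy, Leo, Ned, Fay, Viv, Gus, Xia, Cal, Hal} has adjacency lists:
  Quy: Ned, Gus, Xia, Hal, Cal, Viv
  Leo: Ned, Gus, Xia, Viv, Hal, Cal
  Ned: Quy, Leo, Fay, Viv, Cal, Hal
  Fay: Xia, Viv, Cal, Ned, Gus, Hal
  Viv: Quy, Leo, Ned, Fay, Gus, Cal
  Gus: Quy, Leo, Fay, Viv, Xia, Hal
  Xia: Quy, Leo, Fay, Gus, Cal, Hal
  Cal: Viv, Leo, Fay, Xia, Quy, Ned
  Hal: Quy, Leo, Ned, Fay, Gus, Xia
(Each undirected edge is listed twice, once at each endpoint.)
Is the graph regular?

Yes

Degrees: Quy:6, Leo:6, Ned:6, Fay:6, Viv:6, Gus:6, Xia:6, Cal:6, Hal:6
All degrees equal 6; the graph is regular.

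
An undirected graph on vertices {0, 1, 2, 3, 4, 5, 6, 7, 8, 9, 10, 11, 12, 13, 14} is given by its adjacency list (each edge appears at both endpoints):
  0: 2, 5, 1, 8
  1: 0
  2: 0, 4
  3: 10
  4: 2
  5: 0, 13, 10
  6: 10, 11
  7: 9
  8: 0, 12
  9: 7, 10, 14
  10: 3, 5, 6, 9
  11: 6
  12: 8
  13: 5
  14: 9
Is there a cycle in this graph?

No

The graph has 15 vertices, 14 edges, and 1 connected component.
A forest on 15 vertices with 1 component has exactly 14 edges, which matches — so no cycle.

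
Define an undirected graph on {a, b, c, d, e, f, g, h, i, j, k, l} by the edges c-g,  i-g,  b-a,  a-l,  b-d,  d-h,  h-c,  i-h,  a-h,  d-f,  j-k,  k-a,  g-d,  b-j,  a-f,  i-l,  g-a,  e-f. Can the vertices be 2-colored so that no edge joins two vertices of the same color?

A valid 2-coloring puts {b, f, g, h, k, l} on one side and {a, c, d, e, i, j} on the other; every edge crosses between the two sides.

Yes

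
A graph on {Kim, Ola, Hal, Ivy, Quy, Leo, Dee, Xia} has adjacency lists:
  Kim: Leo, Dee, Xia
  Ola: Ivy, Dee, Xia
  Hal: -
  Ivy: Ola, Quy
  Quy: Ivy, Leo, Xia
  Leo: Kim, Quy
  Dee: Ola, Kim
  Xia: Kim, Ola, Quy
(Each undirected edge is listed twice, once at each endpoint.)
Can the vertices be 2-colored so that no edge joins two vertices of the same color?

Yes

A valid 2-coloring puts {Hal, Ivy, Leo, Dee, Xia} on one side and {Kim, Ola, Quy} on the other; every edge crosses between the two sides.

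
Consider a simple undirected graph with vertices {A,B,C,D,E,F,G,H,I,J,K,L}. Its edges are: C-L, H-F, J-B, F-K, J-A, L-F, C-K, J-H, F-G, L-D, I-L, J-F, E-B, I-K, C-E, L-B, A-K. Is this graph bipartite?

No

The cycle F-H-J-F has length 3, which is odd, so the graph is not bipartite.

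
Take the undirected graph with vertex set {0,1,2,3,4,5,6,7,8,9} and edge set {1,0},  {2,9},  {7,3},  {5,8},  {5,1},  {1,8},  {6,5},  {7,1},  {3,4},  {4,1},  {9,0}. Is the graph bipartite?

No

8-5-1-8 is an odd cycle (length 3), and a bipartite graph can contain only even cycles.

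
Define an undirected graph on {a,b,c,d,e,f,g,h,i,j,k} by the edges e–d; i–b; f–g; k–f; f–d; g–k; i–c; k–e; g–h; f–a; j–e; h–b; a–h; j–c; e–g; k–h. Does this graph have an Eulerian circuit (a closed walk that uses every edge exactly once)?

Yes

Degrees: a:2, b:2, c:2, d:2, e:4, f:4, g:4, h:4, i:2, j:2, k:4
All degrees are even and the non-isolated vertices are connected — an Eulerian circuit exists.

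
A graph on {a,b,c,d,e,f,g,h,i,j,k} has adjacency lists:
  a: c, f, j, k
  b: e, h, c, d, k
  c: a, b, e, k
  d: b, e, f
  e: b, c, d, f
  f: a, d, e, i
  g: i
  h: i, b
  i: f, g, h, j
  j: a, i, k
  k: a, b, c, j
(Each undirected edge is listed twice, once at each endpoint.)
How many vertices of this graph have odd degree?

Degrees: a:4, b:5, c:4, d:3, e:4, f:4, g:1, h:2, i:4, j:3, k:4
Odd-degree vertices: b, d, g, j.

4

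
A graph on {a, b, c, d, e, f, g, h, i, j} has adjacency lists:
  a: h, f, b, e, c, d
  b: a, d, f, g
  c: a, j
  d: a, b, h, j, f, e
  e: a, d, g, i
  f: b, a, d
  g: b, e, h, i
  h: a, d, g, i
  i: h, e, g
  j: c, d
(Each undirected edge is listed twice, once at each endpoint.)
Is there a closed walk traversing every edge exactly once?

No

Degrees: a:6, b:4, c:2, d:6, e:4, f:3, g:4, h:4, i:3, j:2
f, i have odd degree; an Eulerian circuit needs every degree to be even, so none exists.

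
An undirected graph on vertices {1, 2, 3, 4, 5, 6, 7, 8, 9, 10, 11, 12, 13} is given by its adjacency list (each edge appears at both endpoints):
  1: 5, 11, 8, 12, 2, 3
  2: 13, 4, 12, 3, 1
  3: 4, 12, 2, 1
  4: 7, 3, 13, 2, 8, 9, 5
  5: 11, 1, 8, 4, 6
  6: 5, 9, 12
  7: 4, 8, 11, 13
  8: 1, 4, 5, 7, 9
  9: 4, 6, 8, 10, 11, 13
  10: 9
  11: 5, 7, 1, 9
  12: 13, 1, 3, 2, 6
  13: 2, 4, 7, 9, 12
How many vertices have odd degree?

Degrees: 1:6, 2:5, 3:4, 4:7, 5:5, 6:3, 7:4, 8:5, 9:6, 10:1, 11:4, 12:5, 13:5
Odd-degree vertices: 2, 4, 5, 6, 8, 10, 12, 13.

8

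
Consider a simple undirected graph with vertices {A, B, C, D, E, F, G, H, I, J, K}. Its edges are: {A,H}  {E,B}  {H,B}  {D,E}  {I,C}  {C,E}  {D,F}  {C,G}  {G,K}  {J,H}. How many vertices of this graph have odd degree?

Degrees: A:1, B:2, C:3, D:2, E:3, F:1, G:2, H:3, I:1, J:1, K:1
Odd-degree vertices: A, C, E, F, H, I, J, K.

8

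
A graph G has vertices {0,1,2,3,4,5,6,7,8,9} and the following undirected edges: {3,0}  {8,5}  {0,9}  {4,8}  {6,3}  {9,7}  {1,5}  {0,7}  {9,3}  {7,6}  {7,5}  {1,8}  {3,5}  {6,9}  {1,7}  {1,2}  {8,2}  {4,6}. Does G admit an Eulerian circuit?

No

Degrees: 0:3, 1:4, 2:2, 3:4, 4:2, 5:4, 6:4, 7:5, 8:4, 9:4
Vertices with odd degree: 0, 7. An Eulerian circuit requires all degrees even.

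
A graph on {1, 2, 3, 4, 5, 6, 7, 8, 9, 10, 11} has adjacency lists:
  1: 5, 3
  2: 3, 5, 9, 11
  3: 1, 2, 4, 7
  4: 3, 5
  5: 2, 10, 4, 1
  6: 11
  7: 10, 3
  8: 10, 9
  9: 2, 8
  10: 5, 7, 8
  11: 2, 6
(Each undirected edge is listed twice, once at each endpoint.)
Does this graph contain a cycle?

|V| = 11, |E| = 14, number of components = 1.
Since 14 > 11 - 1, a cycle must exist; for instance 5-2-9-8-10-5.

Yes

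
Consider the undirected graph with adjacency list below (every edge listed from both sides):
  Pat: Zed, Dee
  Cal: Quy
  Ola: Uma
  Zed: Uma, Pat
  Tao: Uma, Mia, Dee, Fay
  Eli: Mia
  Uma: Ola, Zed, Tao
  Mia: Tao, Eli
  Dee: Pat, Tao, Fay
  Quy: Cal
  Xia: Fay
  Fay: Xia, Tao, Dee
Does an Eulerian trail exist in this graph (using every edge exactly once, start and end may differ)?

No

Degrees: Pat:2, Cal:1, Ola:1, Zed:2, Tao:4, Eli:1, Uma:3, Mia:2, Dee:3, Quy:1, Xia:1, Fay:3
Odd-degree vertices: Cal, Ola, Eli, Uma, Dee, Quy, Xia, Fay (8 total).
With 8 odd-degree vertices (more than two), no single trail can use every edge.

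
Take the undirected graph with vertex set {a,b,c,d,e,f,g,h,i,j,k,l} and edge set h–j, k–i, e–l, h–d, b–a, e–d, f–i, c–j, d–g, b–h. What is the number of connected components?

Component: {f, i, k}
Component: {a, b, c, d, e, g, h, j, l}

2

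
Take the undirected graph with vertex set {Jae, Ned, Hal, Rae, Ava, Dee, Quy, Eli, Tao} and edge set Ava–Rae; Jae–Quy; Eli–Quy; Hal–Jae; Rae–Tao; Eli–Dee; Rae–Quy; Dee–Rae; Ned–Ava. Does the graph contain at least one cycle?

Yes

The graph has 9 vertices, 9 edges, and 1 connected component.
One cycle is Quy-Rae-Dee-Eli-Quy.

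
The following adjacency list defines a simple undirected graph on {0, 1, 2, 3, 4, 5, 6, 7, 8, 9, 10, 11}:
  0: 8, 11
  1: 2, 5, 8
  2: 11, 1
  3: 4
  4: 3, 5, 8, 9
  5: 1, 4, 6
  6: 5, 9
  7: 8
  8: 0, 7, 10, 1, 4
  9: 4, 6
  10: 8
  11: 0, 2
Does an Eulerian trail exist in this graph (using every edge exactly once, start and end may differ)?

No

Degrees: 0:2, 1:3, 2:2, 3:1, 4:4, 5:3, 6:2, 7:1, 8:5, 9:2, 10:1, 11:2
Odd-degree vertices: 1, 3, 5, 7, 8, 10 (6 total).
With 6 odd-degree vertices (more than two), no single trail can use every edge.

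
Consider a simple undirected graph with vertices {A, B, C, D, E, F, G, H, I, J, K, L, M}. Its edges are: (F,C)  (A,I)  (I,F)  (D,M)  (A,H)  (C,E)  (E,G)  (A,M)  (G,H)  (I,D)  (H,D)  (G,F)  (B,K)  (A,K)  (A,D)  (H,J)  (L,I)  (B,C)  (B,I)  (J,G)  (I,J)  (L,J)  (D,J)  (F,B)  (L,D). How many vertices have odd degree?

Degrees: A:5, B:4, C:3, D:6, E:2, F:4, G:4, H:4, I:6, J:5, K:2, L:3, M:2
Odd-degree vertices: A, C, J, L.

4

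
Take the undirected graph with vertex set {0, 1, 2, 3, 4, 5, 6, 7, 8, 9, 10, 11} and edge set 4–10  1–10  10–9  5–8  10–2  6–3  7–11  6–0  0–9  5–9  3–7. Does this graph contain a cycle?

No

The graph has 12 vertices, 11 edges, and 1 connected component.
Since 11 = 12 - 1, the graph is a forest and contains no cycle.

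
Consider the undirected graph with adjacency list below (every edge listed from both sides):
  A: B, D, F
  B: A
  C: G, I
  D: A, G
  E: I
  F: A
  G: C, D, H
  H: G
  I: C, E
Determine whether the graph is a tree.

The graph has 9 vertices and 8 edges.
Connected and |E| = |V| - 1, which characterizes a tree.

Yes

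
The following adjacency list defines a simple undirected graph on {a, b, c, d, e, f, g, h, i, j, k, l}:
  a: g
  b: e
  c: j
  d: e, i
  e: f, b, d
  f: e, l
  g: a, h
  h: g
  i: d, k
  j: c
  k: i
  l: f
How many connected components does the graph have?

3

Component: {c, j}
Component: {a, g, h}
Component: {b, d, e, f, i, k, l}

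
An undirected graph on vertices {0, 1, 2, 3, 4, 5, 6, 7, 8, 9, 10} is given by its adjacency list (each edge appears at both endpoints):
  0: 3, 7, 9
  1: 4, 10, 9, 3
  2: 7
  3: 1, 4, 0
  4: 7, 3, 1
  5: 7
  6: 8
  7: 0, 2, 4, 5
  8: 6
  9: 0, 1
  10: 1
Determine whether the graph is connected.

No

Component: {6, 8}
Component: {0, 1, 2, 3, 4, 5, 7, 9, 10}
No edge joins these 2 groups, so the graph is disconnected.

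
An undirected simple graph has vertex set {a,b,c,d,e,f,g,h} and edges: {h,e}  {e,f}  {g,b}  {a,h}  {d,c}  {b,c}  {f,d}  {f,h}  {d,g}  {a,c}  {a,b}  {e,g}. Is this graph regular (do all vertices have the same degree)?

Degrees: a:3, b:3, c:3, d:3, e:3, f:3, g:3, h:3
All degrees equal 3; the graph is regular.

Yes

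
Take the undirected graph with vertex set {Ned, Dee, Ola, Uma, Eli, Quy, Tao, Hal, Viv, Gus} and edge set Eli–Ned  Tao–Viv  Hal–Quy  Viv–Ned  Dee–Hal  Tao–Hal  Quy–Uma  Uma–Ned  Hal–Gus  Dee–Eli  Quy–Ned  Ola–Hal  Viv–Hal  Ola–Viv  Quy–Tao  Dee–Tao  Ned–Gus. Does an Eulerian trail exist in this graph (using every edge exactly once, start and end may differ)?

Degrees: Ned:5, Dee:3, Ola:2, Uma:2, Eli:2, Quy:4, Tao:4, Hal:6, Viv:4, Gus:2
Odd-degree vertices: Ned, Dee (2 total).
With 2 odd-degree vertices and all edges in one connected piece, an Eulerian trail exists (from Ned to Dee).

Yes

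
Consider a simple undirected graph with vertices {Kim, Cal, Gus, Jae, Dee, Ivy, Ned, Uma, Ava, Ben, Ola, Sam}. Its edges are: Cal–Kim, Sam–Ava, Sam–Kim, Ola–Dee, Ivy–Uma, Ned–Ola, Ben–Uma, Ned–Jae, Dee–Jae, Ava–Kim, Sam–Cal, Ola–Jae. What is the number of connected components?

Component: {Gus}
Component: {Ivy, Uma, Ben}
Component: {Kim, Cal, Ava, Sam}
Component: {Jae, Dee, Ned, Ola}

4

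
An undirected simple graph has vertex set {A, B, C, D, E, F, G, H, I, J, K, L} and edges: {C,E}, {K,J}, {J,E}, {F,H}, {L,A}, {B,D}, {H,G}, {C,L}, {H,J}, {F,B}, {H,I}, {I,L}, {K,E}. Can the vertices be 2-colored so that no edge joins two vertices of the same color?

The cycle K-E-J-K has length 3, which is odd, so the graph is not bipartite.

No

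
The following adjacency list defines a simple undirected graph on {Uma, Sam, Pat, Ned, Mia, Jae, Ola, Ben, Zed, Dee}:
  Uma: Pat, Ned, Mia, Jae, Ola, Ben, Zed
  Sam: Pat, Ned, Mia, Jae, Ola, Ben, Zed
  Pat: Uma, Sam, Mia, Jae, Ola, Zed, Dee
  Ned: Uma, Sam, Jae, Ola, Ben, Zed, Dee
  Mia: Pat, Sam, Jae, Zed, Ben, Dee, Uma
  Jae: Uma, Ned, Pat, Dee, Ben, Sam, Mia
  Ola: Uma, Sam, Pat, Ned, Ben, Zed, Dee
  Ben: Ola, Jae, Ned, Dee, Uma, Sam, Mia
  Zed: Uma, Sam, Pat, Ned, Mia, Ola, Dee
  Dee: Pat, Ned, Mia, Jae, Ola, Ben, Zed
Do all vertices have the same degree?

Yes

Degrees: Uma:7, Sam:7, Pat:7, Ned:7, Mia:7, Jae:7, Ola:7, Ben:7, Zed:7, Dee:7
Every vertex has degree 7, so the graph is 7-regular.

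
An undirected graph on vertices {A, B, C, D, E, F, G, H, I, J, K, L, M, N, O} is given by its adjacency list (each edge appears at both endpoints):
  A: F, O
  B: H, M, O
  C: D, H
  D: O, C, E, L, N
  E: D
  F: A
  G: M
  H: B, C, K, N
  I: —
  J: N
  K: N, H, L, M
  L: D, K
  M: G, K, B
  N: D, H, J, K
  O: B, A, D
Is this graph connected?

Component: {I}
Component: {A, B, C, D, E, F, G, H, J, K, L, M, N, O}
No edge joins these 2 groups, so the graph is disconnected.

No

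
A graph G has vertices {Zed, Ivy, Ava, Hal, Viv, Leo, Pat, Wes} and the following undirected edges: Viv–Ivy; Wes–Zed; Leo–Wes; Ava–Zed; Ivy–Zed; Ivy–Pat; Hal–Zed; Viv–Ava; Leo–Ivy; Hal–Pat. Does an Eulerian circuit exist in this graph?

Degrees: Zed:4, Ivy:4, Ava:2, Hal:2, Viv:2, Leo:2, Pat:2, Wes:2
All degrees are even and the non-isolated vertices are connected — an Eulerian circuit exists.

Yes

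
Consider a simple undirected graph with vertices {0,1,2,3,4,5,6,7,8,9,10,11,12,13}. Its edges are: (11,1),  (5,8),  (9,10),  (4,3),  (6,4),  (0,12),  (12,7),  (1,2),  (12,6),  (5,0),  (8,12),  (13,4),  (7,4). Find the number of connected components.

Component: {9, 10}
Component: {1, 2, 11}
Component: {0, 3, 4, 5, 6, 7, 8, 12, 13}

3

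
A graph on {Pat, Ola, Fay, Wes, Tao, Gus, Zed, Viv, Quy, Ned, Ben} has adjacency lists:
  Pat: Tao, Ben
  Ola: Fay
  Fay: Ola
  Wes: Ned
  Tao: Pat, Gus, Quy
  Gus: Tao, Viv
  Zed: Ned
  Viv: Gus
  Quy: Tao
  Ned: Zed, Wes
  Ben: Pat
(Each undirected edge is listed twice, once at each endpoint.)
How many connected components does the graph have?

3

Component: {Ola, Fay}
Component: {Wes, Zed, Ned}
Component: {Pat, Tao, Gus, Viv, Quy, Ben}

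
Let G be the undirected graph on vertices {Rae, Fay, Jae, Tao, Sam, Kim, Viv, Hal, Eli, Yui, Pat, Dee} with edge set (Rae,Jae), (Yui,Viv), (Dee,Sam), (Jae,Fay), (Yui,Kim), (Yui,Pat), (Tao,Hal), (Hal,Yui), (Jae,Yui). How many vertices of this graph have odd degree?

10

Degrees: Rae:1, Fay:1, Jae:3, Tao:1, Sam:1, Kim:1, Viv:1, Hal:2, Eli:0, Yui:5, Pat:1, Dee:1
Odd-degree vertices: Rae, Fay, Jae, Tao, Sam, Kim, Viv, Yui, Pat, Dee.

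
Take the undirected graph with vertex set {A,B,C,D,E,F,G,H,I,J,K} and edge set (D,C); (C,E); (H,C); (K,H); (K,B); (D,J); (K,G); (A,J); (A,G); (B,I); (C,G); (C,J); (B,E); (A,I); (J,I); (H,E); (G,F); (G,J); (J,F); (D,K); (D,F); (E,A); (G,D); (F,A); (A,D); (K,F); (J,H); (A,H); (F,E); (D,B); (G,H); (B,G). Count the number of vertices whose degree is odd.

Degrees: A:7, B:5, C:5, D:7, E:5, F:6, G:8, H:6, I:3, J:7, K:5
Odd-degree vertices: A, B, C, D, E, I, J, K.

8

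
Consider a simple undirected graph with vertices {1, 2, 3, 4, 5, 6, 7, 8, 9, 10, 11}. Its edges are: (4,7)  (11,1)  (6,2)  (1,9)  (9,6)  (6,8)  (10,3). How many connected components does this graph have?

Component: {5}
Component: {3, 10}
Component: {4, 7}
Component: {1, 2, 6, 8, 9, 11}

4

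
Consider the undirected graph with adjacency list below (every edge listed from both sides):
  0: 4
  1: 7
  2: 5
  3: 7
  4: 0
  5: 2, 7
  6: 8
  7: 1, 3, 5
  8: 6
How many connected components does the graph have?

Component: {0, 4}
Component: {6, 8}
Component: {1, 2, 3, 5, 7}

3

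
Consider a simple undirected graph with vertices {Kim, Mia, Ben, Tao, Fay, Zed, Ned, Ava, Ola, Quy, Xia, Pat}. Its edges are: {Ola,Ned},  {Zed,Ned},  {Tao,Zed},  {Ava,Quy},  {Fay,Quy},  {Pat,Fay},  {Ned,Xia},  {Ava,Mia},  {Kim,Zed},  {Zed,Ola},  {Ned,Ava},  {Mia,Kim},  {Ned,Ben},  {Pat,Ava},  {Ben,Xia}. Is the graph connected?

Yes

A breadth-first search from Kim visits Kim, Zed, Mia, Ola, Tao, Ned, Ava, Xia, Ben, Pat, Quy, Fay — all 12 vertices — so the graph is connected.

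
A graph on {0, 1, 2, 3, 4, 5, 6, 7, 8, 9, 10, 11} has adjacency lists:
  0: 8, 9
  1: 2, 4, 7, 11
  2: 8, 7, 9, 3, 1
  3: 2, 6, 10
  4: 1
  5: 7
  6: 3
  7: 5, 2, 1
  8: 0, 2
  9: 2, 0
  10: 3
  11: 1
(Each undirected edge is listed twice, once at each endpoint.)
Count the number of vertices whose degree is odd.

8

Degrees: 0:2, 1:4, 2:5, 3:3, 4:1, 5:1, 6:1, 7:3, 8:2, 9:2, 10:1, 11:1
Odd-degree vertices: 2, 3, 4, 5, 6, 7, 10, 11.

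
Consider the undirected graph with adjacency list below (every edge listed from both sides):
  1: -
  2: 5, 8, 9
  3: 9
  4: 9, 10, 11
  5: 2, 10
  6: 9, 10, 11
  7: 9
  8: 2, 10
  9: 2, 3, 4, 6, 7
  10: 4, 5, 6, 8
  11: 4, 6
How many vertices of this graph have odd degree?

Degrees: 1:0, 2:3, 3:1, 4:3, 5:2, 6:3, 7:1, 8:2, 9:5, 10:4, 11:2
Odd-degree vertices: 2, 3, 4, 6, 7, 9.

6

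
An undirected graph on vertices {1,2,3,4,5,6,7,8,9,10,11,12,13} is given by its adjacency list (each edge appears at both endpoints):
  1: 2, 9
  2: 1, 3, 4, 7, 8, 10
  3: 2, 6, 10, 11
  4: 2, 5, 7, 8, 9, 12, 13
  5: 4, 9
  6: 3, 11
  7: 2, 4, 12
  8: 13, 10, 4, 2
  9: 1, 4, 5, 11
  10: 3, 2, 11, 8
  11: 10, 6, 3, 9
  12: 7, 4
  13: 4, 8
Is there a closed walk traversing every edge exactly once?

Degrees: 1:2, 2:6, 3:4, 4:7, 5:2, 6:2, 7:3, 8:4, 9:4, 10:4, 11:4, 12:2, 13:2
Vertices with odd degree: 4, 7. An Eulerian circuit requires all degrees even.

No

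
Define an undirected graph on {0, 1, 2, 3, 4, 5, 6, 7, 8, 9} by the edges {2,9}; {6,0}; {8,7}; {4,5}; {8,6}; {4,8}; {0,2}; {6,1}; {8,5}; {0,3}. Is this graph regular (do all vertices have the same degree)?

No

Degrees: 0:3, 1:1, 2:2, 3:1, 4:2, 5:2, 6:3, 7:1, 8:4, 9:1
Vertex 1 has degree 1 while 8 has degree 4, so the graph is not regular.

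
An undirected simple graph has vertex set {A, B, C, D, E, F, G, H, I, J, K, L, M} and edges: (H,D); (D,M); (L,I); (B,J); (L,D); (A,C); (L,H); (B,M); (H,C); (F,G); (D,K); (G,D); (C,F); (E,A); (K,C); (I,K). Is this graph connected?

A breadth-first search from A visits A, C, E, H, K, F, D, L, I, G, M, B, J — all 13 vertices — so the graph is connected.

Yes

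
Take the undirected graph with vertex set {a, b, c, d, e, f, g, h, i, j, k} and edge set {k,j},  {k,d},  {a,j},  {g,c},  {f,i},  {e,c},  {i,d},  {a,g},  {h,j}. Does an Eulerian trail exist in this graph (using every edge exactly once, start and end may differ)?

No

Degrees: a:2, b:0, c:2, d:2, e:1, f:1, g:2, h:1, i:2, j:3, k:2
Odd-degree vertices: e, f, h, j (4 total).
An Eulerian trail requires 0 or 2 odd-degree vertices; here there are 4.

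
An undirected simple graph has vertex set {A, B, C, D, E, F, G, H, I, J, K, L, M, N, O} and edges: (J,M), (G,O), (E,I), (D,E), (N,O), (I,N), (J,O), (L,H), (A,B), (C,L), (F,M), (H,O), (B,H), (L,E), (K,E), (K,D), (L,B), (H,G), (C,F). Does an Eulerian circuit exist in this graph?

Degrees: A:1, B:3, C:2, D:2, E:4, F:2, G:2, H:4, I:2, J:2, K:2, L:4, M:2, N:2, O:4
A, B have odd degree; an Eulerian circuit needs every degree to be even, so none exists.

No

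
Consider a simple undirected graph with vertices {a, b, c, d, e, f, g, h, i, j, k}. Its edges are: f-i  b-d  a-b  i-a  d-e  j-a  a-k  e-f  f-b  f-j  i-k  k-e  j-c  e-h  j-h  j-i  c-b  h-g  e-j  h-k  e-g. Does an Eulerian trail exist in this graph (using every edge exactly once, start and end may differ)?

Yes

Degrees: a:4, b:4, c:2, d:2, e:6, f:4, g:2, h:4, i:4, j:6, k:4
Odd-degree vertices: none (0 total).
With 0 odd-degree vertices and all edges in one connected piece, an Eulerian trail exists.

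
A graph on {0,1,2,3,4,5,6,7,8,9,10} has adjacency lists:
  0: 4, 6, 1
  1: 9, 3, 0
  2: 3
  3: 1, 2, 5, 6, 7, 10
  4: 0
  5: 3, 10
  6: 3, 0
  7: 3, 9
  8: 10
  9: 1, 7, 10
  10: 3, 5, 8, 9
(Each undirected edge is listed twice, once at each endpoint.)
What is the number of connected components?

1

Component: {0, 1, 2, 3, 4, 5, 6, 7, 8, 9, 10}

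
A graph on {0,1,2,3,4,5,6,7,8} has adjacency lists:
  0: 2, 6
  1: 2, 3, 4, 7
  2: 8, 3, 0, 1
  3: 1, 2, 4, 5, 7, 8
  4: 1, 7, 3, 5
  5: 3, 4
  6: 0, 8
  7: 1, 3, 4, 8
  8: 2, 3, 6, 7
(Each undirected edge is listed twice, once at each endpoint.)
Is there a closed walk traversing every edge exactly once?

Yes

Degrees: 0:2, 1:4, 2:4, 3:6, 4:4, 5:2, 6:2, 7:4, 8:4
All degrees are even and the non-isolated vertices are connected — an Eulerian circuit exists.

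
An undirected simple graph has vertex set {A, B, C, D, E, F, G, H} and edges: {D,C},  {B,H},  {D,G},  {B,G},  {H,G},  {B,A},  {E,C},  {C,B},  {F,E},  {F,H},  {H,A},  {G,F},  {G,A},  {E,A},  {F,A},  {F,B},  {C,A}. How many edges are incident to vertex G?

Neighbors of G: A, B, D, F, H.

5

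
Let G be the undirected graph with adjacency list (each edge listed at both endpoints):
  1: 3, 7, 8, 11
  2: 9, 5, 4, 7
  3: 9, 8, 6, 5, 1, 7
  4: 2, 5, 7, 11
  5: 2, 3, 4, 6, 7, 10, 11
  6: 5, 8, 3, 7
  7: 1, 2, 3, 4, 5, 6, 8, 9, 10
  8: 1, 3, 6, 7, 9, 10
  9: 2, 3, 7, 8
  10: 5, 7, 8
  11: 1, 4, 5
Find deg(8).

6

Neighbors of 8: 1, 3, 6, 7, 9, 10.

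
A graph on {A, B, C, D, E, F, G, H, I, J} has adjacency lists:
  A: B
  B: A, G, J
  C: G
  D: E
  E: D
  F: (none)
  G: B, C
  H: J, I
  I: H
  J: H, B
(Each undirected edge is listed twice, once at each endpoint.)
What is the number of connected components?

3

Component: {F}
Component: {D, E}
Component: {A, B, C, G, H, I, J}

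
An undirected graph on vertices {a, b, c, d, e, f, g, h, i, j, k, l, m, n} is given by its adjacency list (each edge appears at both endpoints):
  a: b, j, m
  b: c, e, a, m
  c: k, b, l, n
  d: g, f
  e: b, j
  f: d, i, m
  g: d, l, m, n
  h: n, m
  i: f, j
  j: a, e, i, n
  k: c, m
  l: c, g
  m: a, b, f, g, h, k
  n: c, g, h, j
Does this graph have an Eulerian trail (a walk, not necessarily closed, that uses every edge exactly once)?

Yes

Degrees: a:3, b:4, c:4, d:2, e:2, f:3, g:4, h:2, i:2, j:4, k:2, l:2, m:6, n:4
Odd-degree vertices: a, f (2 total).
The non-isolated vertices are connected and exactly 2 have odd degree, so an Eulerian trail exists (from a to f).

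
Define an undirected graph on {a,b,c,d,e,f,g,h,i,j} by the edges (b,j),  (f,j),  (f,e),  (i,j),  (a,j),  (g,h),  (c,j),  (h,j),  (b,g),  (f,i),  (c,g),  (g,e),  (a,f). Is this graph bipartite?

The cycle a-f-j-a has length 3, which is odd, so the graph is not bipartite.

No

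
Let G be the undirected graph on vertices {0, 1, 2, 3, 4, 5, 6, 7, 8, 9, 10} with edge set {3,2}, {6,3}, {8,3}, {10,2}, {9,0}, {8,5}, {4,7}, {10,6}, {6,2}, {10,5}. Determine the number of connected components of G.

4

Component: {1}
Component: {0, 9}
Component: {4, 7}
Component: {2, 3, 5, 6, 8, 10}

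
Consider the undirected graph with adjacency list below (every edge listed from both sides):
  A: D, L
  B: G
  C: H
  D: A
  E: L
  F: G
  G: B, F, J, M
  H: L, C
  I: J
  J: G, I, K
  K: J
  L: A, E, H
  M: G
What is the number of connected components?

2

Component: {A, C, D, E, H, L}
Component: {B, F, G, I, J, K, M}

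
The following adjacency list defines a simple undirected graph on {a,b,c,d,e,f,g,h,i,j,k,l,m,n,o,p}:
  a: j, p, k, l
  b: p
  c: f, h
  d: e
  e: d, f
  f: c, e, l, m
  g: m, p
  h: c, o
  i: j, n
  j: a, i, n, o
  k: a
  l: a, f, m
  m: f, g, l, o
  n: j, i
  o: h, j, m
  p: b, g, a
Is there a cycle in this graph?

The graph has 16 vertices, 20 edges, and 1 connected component.
Since 20 > 16 - 1, a cycle must exist; for instance a-l-f-c-h-o-j-a.

Yes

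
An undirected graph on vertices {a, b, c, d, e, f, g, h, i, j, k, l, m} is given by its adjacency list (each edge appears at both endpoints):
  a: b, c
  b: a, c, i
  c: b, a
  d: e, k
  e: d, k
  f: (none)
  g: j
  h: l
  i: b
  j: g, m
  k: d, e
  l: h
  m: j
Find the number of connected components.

5

Component: {f}
Component: {h, l}
Component: {d, e, k}
Component: {g, j, m}
Component: {a, b, c, i}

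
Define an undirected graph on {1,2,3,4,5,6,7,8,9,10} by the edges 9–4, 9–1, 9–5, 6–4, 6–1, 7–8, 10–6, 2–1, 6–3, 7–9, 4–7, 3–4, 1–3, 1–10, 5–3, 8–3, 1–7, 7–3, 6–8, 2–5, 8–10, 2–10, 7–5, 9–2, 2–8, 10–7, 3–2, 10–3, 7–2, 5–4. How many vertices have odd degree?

6

Degrees: 1:6, 2:7, 3:8, 4:5, 5:5, 6:5, 7:8, 8:5, 9:5, 10:6
Odd-degree vertices: 2, 4, 5, 6, 8, 9.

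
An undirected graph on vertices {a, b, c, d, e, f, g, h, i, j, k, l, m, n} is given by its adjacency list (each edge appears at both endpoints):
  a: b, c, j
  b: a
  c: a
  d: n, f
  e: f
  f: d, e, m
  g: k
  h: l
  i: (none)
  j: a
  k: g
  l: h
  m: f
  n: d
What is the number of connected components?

5

Component: {i}
Component: {g, k}
Component: {h, l}
Component: {a, b, c, j}
Component: {d, e, f, m, n}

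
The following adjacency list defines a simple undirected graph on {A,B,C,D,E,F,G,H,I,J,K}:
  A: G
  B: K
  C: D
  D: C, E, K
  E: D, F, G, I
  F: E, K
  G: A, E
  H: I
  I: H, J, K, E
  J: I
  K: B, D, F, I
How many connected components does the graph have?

1

Component: {A, B, C, D, E, F, G, H, I, J, K}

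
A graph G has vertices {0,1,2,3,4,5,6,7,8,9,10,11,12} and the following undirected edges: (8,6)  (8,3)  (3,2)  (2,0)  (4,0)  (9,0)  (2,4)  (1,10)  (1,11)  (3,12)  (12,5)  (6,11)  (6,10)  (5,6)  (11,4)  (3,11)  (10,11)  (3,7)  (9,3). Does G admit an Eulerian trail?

Degrees: 0:3, 1:2, 2:3, 3:6, 4:3, 5:2, 6:4, 7:1, 8:2, 9:2, 10:3, 11:5, 12:2
Odd-degree vertices: 0, 2, 4, 7, 10, 11 (6 total).
With 6 odd-degree vertices (more than two), no single trail can use every edge.

No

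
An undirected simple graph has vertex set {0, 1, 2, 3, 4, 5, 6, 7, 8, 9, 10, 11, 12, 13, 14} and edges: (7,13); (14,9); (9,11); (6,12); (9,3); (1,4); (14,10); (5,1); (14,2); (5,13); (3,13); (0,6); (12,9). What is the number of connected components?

2

Component: {8}
Component: {0, 1, 2, 3, 4, 5, 6, 7, 9, 10, 11, 12, 13, 14}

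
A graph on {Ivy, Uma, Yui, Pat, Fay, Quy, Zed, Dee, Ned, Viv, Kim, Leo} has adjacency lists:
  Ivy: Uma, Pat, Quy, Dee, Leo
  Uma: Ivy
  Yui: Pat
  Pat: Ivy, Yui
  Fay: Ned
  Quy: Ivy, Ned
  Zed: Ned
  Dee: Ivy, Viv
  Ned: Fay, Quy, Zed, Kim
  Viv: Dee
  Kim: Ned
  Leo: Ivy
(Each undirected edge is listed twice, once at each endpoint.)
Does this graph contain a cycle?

No

The graph has 12 vertices, 11 edges, and 1 connected component.
Since 11 = 12 - 1, the graph is a forest and contains no cycle.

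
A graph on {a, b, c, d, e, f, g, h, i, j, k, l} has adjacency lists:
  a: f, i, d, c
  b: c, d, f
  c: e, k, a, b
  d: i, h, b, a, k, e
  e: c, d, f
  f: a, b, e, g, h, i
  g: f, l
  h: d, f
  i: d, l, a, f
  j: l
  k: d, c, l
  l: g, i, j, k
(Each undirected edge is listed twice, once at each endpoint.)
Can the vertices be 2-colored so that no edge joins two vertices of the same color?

The cycle i-a-c-k-l-i has length 5, which is odd, so the graph is not bipartite.

No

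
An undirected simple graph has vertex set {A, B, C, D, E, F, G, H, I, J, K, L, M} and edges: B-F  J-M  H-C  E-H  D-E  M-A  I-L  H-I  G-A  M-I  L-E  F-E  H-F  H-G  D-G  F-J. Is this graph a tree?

The graph has 13 vertices and 16 edges.
It is not connected, so it is not a tree.

No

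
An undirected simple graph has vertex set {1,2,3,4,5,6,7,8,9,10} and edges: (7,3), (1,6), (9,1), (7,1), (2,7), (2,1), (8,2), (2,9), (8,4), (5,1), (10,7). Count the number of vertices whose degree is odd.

6

Degrees: 1:5, 2:4, 3:1, 4:1, 5:1, 6:1, 7:4, 8:2, 9:2, 10:1
Odd-degree vertices: 1, 3, 4, 5, 6, 10.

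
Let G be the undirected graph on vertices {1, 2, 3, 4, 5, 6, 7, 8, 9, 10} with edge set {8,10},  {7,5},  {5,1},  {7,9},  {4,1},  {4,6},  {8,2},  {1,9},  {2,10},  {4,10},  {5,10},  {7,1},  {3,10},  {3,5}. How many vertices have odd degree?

Degrees: 1:4, 2:2, 3:2, 4:3, 5:4, 6:1, 7:3, 8:2, 9:2, 10:5
Odd-degree vertices: 4, 6, 7, 10.

4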